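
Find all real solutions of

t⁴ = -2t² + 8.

t = -1.4142 or t = 1.4142

Let u = t². The equation becomes u² + 2u - 8 = 0.
Factor: (u - 2)(u + 4) = 0, so u = 2 or u = -4.
t² = 2 gives t = ±√(2) ≈ ±1.4142.
t² = -4 < 0 has no real solution.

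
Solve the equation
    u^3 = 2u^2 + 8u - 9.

u = -2.5414 or u = 1 or u = 3.5414

Rearrange: u^3 - 2u^2 - 8u + 9 = 0.
Possible rational roots are divisors of 9. Testing u = 1 gives 0, so (u - 1) is a factor.
Divide: u^3 - 2u^2 - 8u + 9 = (u - 1)(u^2 - u - 9).
Apply the quadratic formula to u^2 - u - 9 = 0: u = (1 +/- sqrt(37))/2, i.e. u ~= 3.5414 or u ~= -2.5414.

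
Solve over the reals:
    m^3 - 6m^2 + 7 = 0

m = -1 or m = 1.2087 or m = 5.7913

Possible rational roots are divisors of 7. Testing m = -1 gives 0, so (m + 1) is a factor.
Divide: m^3 - 6m^2 + 7 = (m + 1)(m^2 - 7m + 7).
Apply the quadratic formula to m^2 - 7m + 7 = 0: m = (7 +/- sqrt(21))/2, i.e. m ~= 5.7913 or m ~= 1.2087.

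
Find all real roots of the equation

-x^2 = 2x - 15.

Bring every term to one side: -x^2 - 2x + 15 = 0.
Factor: -1(x + 5)(x - 3) = 0.
So x = -5 or x = 3.

x = -5 or x = 3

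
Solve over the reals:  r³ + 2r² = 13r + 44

r = 4

Rearrange: r³ + 2r² - 13r - 44 = 0.
Possible rational roots are divisors of -44. Testing r = 4 gives 0, so (r - 4) is a factor.
Divide: r³ + 2r² - 13r - 44 = (r - 4)(r² + 6r + 11).
The quadratic r² + 6r + 11 has discriminant -8 < 0, so no further real roots.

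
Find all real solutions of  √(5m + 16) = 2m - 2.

Square both sides: 5m + 16 = (2m - 2)².
Expand and rearrange: 4m² - 13m - 12 = 0.
Solving gives m = 4 or m = -0.75.
Check each candidate in the original equation:
  m = 4: √(36) = 6, while 2m - 2 = 6 — valid.
  m = -0.75: √(12.25) = 3.5, while 2m - 2 = -3.5 — extraneous.

m = 4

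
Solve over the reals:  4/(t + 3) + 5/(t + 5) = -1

t = -13.217 or t = -3.783

Multiply both sides by (t + 3)(t + 5):
4(t + 5) + 5(t + 3) = -(t + 3)(t + 5).
Expand and collect terms: -t^2 - 17t - 50 = 0.
By the quadratic formula, t = (17 +/- sqrt(89)) / -2, so t ~= -13.217 or t ~= -3.783.
Neither value makes a denominator zero (t != -3, t != -5), so both are valid.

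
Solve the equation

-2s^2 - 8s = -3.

s = -4.3452 or s = 0.3452

Rearrange to standard form: -2s^2 - 8s + 3 = 0.
Discriminant: (-8)^2 - 4*(-2)*3 = 88.
Quadratic formula: s = (8 +/- sqrt(88)) / (-4).
So s = -sqrt(22)/2 - 2 ~= -4.3452 or s = -2 + sqrt(22)/2 ~= 0.3452.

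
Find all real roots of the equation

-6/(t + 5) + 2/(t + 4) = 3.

Multiply both sides by (t + 5)(t + 4):
-6(t + 4) + 2(t + 5) = 3(t + 5)(t + 4).
Expand and collect terms: 3t² + 31t + 74 = 0.
By the quadratic formula, t = (-31 ± √73) / 6, so t ≈ -3.7427 or t ≈ -6.5907.
Neither value makes a denominator zero (t ≠ -5, t ≠ -4), so both are valid.

t = -6.5907 or t = -3.7427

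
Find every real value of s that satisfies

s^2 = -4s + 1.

Rearrange to standard form: s^2 + 4s - 1 = 0.
Discriminant: (4)^2 - 4*1*(-1) = 20.
Quadratic formula: s = (-4 +/- sqrt(20)) / 2.
So s = -2 + sqrt(5) ~= 0.2361 or s = -sqrt(5) - 2 ~= -4.2361.

s = -4.2361 or s = 0.2361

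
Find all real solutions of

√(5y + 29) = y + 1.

y = 7

Square both sides: 5y + 29 = (y + 1)².
Expand and rearrange: y² - 3y - 28 = 0.
Solving gives y = 7 or y = -4.
Check each candidate in the original equation:
  y = 7: √(64) = 8, while y + 1 = 8 — valid.
  y = -4: √(9) = 3, while y + 1 = -3 — extraneous.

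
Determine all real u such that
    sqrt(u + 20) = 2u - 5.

Square both sides: u + 20 = (2u - 5)^2.
Expand and rearrange: 4u^2 - 21u + 5 = 0.
Solving gives u = 5 or u = 0.25.
Check each candidate in the original equation:
  u = 5: sqrt(25) = 5, while 2u - 5 = 5 — valid.
  u = 0.25: sqrt(20.25) = 4.5, while 2u - 5 = -4.5 — extraneous.

u = 5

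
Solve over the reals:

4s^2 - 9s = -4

s = 0.6096 or s = 1.6404

Rearrange to standard form: 4s^2 - 9s + 4 = 0.
Discriminant: (-9)^2 - 4*4*4 = 17.
Quadratic formula: s = (9 +/- sqrt(17)) / 8.
So s = sqrt(17)/8 + 9/8 ~= 1.6404 or s = 9/8 - sqrt(17)/8 ~= 0.6096.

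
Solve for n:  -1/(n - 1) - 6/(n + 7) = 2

Multiply both sides by (n - 1)(n + 7):
-(n + 7) - 6(n - 1) = 2(n - 1)(n + 7).
Expand and collect terms: 2n^2 + 19n - 13 = 0.
By the quadratic formula, n = (-19 +/- sqrt(465)) / 4, so n ~= 0.641 or n ~= -10.141.
Neither value makes a denominator zero (n != 1, n != -7), so both are valid.

n = -10.141 or n = 0.641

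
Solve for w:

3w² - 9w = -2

Rearrange to standard form: 3w² - 9w + 2 = 0.
Discriminant: (-9)² − 4·3·2 = 57.
Quadratic formula: w = (9 ± √57) / 6.
So w = √(57)/6 + 3/2 ≈ 2.7583 or w = 3/2 - √(57)/6 ≈ 0.2417.

w = 0.2417 or w = 2.7583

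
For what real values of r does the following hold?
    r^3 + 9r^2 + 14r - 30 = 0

r = -5.1623 or r = -5 or r = 1.1623

Possible rational roots are divisors of -30. Testing r = -5 gives 0, so (r + 5) is a factor.
Divide: r^3 + 9r^2 + 14r - 30 = (r + 5)(r^2 + 4r - 6).
Apply the quadratic formula to r^2 + 4r - 6 = 0: r = (-4 +/- sqrt(40))/2, i.e. r ~= 1.1623 or r ~= -5.1623.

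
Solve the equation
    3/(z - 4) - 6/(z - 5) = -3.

z = 3.5858 or z = 6.4142

Multiply both sides by (z - 4)(z - 5):
3(z - 5) - 6(z - 4) = -3(z - 4)(z - 5).
Expand and collect terms: -3z² + 30z - 69 = 0.
By the quadratic formula, z = (-30 ± √72) / -6, so z ≈ 3.5858 or z ≈ 6.4142.
Neither value makes a denominator zero (z ≠ 4, z ≠ 5), so both are valid.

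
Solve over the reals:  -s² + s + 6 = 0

s = -2 or s = 3

Factor: -1(s - 3)(s + 2) = 0.
So s = 3 or s = -2.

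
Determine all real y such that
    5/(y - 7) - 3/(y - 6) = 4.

Multiply both sides by (y - 7)(y - 6):
5(y - 6) - 3(y - 7) = 4(y - 7)(y - 6).
Expand and collect terms: 4y² - 54y + 177 = 0.
By the quadratic formula, y = (54 ± √84) / 8, so y ≈ 7.8956 or y ≈ 5.6044.
Neither value makes a denominator zero (y ≠ 7, y ≠ 6), so both are valid.

y = 5.6044 or y = 7.8956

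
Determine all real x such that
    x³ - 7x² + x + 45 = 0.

x = -2.1623 or x = 4.1623 or x = 5

Possible rational roots are divisors of 45. Testing x = 5 gives 0, so (x - 5) is a factor.
Divide: x³ - 7x² + x + 45 = (x - 5)(x² - 2x - 9).
Apply the quadratic formula to x² - 2x - 9 = 0: x = (2 ± √40)/2, i.e. x ≈ 4.1623 or x ≈ -2.1623.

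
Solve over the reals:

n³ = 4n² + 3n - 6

Rearrange: n³ - 4n² - 3n + 6 = 0.
Possible rational roots are divisors of 6. Testing n = 1 gives 0, so (n - 1) is a factor.
Divide: n³ - 4n² - 3n + 6 = (n - 1)(n² - 3n - 6).
Apply the quadratic formula to n² - 3n - 6 = 0: n = (3 ± √33)/2, i.e. n ≈ 4.3723 or n ≈ -1.3723.

n = -1.3723 or n = 1 or n = 4.3723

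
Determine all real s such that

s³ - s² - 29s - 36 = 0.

s = -4 or s = -1.4051 or s = 6.4051

Possible rational roots are divisors of -36. Testing s = -4 gives 0, so (s + 4) is a factor.
Divide: s³ - s² - 29s - 36 = (s + 4)(s² - 5s - 9).
Apply the quadratic formula to s² - 5s - 9 = 0: s = (5 ± √61)/2, i.e. s ≈ 6.4051 or s ≈ -1.4051.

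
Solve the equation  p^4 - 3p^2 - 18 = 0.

Let u = p^2. The equation becomes u^2 - 3u - 18 = 0.
Factor: (u + 3)(u - 6) = 0, so u = -3 or u = 6.
p^2 = -3 < 0 has no real solution.
p^2 = 6 gives p = +/-sqrt(6) ~= +/-2.4495.

p = -2.4495 or p = 2.4495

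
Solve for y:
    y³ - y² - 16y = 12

y = -3 or y = -0.8284 or y = 4.8284

Rearrange: y³ - y² - 16y - 12 = 0.
Possible rational roots are divisors of -12. Testing y = -3 gives 0, so (y + 3) is a factor.
Divide: y³ - y² - 16y - 12 = (y + 3)(y² - 4y - 4).
Apply the quadratic formula to y² - 4y - 4 = 0: y = (4 ± √32)/2, i.e. y ≈ 4.8284 or y ≈ -0.8284.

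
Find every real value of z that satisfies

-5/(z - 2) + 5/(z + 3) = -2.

Multiply both sides by (z - 2)(z + 3):
-5(z + 3) + 5(z - 2) = -2(z - 2)(z + 3).
Expand and collect terms: -2z^2 - 2z + 37 = 0.
By the quadratic formula, z = (2 +/- sqrt(300)) / -4, so z ~= -4.8301 or z ~= 3.8301.
Neither value makes a denominator zero (z != 2, z != -3), so both are valid.

z = -4.8301 or z = 3.8301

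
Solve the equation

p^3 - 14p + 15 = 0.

Possible rational roots are divisors of 15. Testing p = 3 gives 0, so (p - 3) is a factor.
Divide: p^3 - 14p + 15 = (p - 3)(p^2 + 3p - 5).
Apply the quadratic formula to p^2 + 3p - 5 = 0: p = (-3 +/- sqrt(29))/2, i.e. p ~= 1.1926 or p ~= -4.1926.

p = -4.1926 or p = 1.1926 or p = 3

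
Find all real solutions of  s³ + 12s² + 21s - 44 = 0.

s = -9.1962 or s = -4 or s = 1.1962

Possible rational roots are divisors of -44. Testing s = -4 gives 0, so (s + 4) is a factor.
Divide: s³ + 12s² + 21s - 44 = (s + 4)(s² + 8s - 11).
Apply the quadratic formula to s² + 8s - 11 = 0: s = (-8 ± √108)/2, i.e. s ≈ 1.1962 or s ≈ -9.1962.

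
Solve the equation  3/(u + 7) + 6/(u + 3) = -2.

u = -9.7122 or u = -4.7878

Multiply both sides by (u + 7)(u + 3):
3(u + 3) + 6(u + 7) = -2(u + 7)(u + 3).
Expand and collect terms: -2u² - 29u - 93 = 0.
By the quadratic formula, u = (29 ± √97) / -4, so u ≈ -9.7122 or u ≈ -4.7878.
Neither value makes a denominator zero (u ≠ -7, u ≠ -3), so both are valid.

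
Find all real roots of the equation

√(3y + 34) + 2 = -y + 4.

y = -3

Isolate the radical: √(3y + 34) = -y + 2.
Square both sides: 3y + 34 = (-y + 2)².
Expand and rearrange: y² - 7y - 30 = 0.
Solving gives y = 10 or y = -3.
Check each candidate in the original equation:
  y = 10: √(64) = 8, while -y + 2 = -8 — extraneous.
  y = -3: √(25) = 5, while -y + 2 = 5 — valid.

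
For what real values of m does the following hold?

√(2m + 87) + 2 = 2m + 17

Isolate the radical: √(2m + 87) = 2m + 15.
Square both sides: 2m + 87 = (2m + 15)².
Expand and rearrange: 4m² + 58m + 138 = 0.
Solving gives m = -3 or m = -11.5.
Check each candidate in the original equation:
  m = -3: √(81) = 9, while 2m + 15 = 9 — valid.
  m = -11.5: √(64) = 8, while 2m + 15 = -8 — extraneous.

m = -3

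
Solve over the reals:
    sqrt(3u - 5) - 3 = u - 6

u = 7

Isolate the radical: sqrt(3u - 5) = u - 3.
Square both sides: 3u - 5 = (u - 3)^2.
Expand and rearrange: u^2 - 9u + 14 = 0.
Solving gives u = 7 or u = 2.
Check each candidate in the original equation:
  u = 7: sqrt(16) = 4, while u - 3 = 4 — valid.
  u = 2: sqrt(1) = 1, while u - 3 = -1 — extraneous.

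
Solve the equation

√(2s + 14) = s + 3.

s = 1

Square both sides: 2s + 14 = (s + 3)².
Expand and rearrange: s² + 4s - 5 = 0.
Solving gives s = 1 or s = -5.
Check each candidate in the original equation:
  s = 1: √(16) = 4, while s + 3 = 4 — valid.
  s = -5: √(4) = 2, while s + 3 = -2 — extraneous.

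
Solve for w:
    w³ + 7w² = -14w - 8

w = -4 or w = -2 or w = -1

Rearrange: w³ + 7w² + 14w + 8 = 0.
Possible rational roots are divisors of 8. Testing w = -4 gives 0, so (w + 4) is a factor.
Divide: w³ + 7w² + 14w + 8 = (w + 4)(w² + 3w + 2).
Factor the quadratic: w = -1 or w = -2.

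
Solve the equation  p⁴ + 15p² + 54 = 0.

No real solutions.

Let u = p². The equation becomes u² + 15u + 54 = 0.
Factor: (u + 9)(u + 6) = 0, so u = -9 or u = -6.
p² = -9 < 0 has no real solution.
p² = -6 < 0 has no real solution.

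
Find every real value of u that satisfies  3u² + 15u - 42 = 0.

u = -7 or u = 2

Factor: 3(u + 7)(u - 2) = 0.
So u = -7 or u = 2.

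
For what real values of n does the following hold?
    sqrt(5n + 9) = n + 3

Square both sides: 5n + 9 = (n + 3)^2.
Expand and rearrange: n^2 + n = 0.
Solving gives n = 0 or n = -1.
Check each candidate in the original equation:
  n = 0: sqrt(9) = 3, while n + 3 = 3 — valid.
  n = -1: sqrt(4) = 2, while n + 3 = 2 — valid.

n = -1 or n = 0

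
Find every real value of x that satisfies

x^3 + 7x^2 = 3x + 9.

x = -7.2426 or x = -1 or x = 1.2426

Rearrange: x^3 + 7x^2 - 3x - 9 = 0.
Possible rational roots are divisors of -9. Testing x = -1 gives 0, so (x + 1) is a factor.
Divide: x^3 + 7x^2 - 3x - 9 = (x + 1)(x^2 + 6x - 9).
Apply the quadratic formula to x^2 + 6x - 9 = 0: x = (-6 +/- sqrt(72))/2, i.e. x ~= 1.2426 or x ~= -7.2426.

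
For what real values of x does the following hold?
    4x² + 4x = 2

Rearrange to standard form: 4x² + 4x - 2 = 0.
Discriminant: (4)² − 4·4·(-2) = 48.
Quadratic formula: x = (-4 ± √48) / 8.
So x = -1/2 + √(3)/2 ≈ 0.366 or x = -√(3)/2 - 1/2 ≈ -1.366.

x = -1.366 or x = 0.366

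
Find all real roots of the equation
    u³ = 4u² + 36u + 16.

u = -4 or u = -0.4721 or u = 8.4721

Rearrange: u³ - 4u² - 36u - 16 = 0.
Possible rational roots are divisors of -16. Testing u = -4 gives 0, so (u + 4) is a factor.
Divide: u³ - 4u² - 36u - 16 = (u + 4)(u² - 8u - 4).
Apply the quadratic formula to u² - 8u - 4 = 0: u = (8 ± √80)/2, i.e. u ≈ 8.4721 or u ≈ -0.4721.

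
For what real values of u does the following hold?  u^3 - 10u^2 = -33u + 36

u = 3 or u = 4

Rearrange: u^3 - 10u^2 + 33u - 36 = 0.
Possible rational roots are divisors of -36. Testing u = 4 gives 0, so (u - 4) is a factor.
Divide: u^3 - 10u^2 + 33u - 36 = (u - 4)(u^2 - 6u + 9).
The quadratic has the repeated root u = 3.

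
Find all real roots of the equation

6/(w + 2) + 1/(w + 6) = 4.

w = -5.8205 or w = -0.4295

Multiply both sides by (w + 2)(w + 6):
6(w + 6) + (w + 2) = 4(w + 2)(w + 6).
Expand and collect terms: 4w² + 25w + 10 = 0.
By the quadratic formula, w = (-25 ± √465) / 8, so w ≈ -0.4295 or w ≈ -5.8205.
Neither value makes a denominator zero (w ≠ -2, w ≠ -6), so both are valid.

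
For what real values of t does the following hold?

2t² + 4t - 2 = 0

t = -2.4142 or t = 0.4142

Discriminant: (4)² − 4·2·(-2) = 32.
Quadratic formula: t = (-4 ± √32) / 4.
So t = -1 + √(2) ≈ 0.4142 or t = -√(2) - 1 ≈ -2.4142.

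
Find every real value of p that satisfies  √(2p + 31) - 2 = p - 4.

Isolate the radical: √(2p + 31) = p - 2.
Square both sides: 2p + 31 = (p - 2)².
Expand and rearrange: p² - 6p - 27 = 0.
Solving gives p = 9 or p = -3.
Check each candidate in the original equation:
  p = 9: √(49) = 7, while p - 2 = 7 — valid.
  p = -3: √(25) = 5, while p - 2 = -5 — extraneous.

p = 9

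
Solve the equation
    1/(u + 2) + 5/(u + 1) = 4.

u = -1.8956 or u = 0.3956

Multiply both sides by (u + 2)(u + 1):
(u + 1) + 5(u + 2) = 4(u + 2)(u + 1).
Expand and collect terms: 4u² + 6u - 3 = 0.
By the quadratic formula, u = (-6 ± √84) / 8, so u ≈ 0.3956 or u ≈ -1.8956.
Neither value makes a denominator zero (u ≠ -2, u ≠ -1), so both are valid.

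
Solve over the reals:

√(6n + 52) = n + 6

n = 2

Square both sides: 6n + 52 = (n + 6)².
Expand and rearrange: n² + 6n - 16 = 0.
Solving gives n = 2 or n = -8.
Check each candidate in the original equation:
  n = 2: √(64) = 8, while n + 6 = 8 — valid.
  n = -8: √(4) = 2, while n + 6 = -2 — extraneous.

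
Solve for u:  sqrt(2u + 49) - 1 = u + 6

Isolate the radical: sqrt(2u + 49) = u + 7.
Square both sides: 2u + 49 = (u + 7)^2.
Expand and rearrange: u^2 + 12u = 0.
Solving gives u = 0 or u = -12.
Check each candidate in the original equation:
  u = 0: sqrt(49) = 7, while u + 7 = 7 — valid.
  u = -12: sqrt(25) = 5, while u + 7 = -5 — extraneous.

u = 0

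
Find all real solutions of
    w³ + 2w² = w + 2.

w = -2 or w = -1 or w = 1

Rearrange: w³ + 2w² - w - 2 = 0.
Possible rational roots are divisors of -2. Testing w = -2 gives 0, so (w + 2) is a factor.
Divide: w³ + 2w² - w - 2 = (w + 2)(w² - 1).
Factor the quadratic: w = 1 or w = -1.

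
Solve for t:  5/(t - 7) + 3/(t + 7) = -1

t = -11.1414 or t = 3.1414

Multiply both sides by (t - 7)(t + 7):
5(t + 7) + 3(t - 7) = -(t - 7)(t + 7).
Expand and collect terms: -t² - 8t + 35 = 0.
By the quadratic formula, t = (8 ± √204) / -2, so t ≈ -11.1414 or t ≈ 3.1414.
Neither value makes a denominator zero (t ≠ 7, t ≠ -7), so both are valid.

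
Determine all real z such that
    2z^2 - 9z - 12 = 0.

z = -1.076 or z = 5.576

Discriminant: (-9)^2 - 4*2*(-12) = 177.
Quadratic formula: z = (9 +/- sqrt(177)) / 4.
So z = 9/4 + sqrt(177)/4 ~= 5.576 or z = 9/4 - sqrt(177)/4 ~= -1.076.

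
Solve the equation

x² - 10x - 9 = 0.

x = -0.831 or x = 10.831

Discriminant: (-10)² − 4·1·(-9) = 136.
Quadratic formula: x = (10 ± √136) / 2.
So x = 5 + √(34) ≈ 10.831 or x = 5 - √(34) ≈ -0.831.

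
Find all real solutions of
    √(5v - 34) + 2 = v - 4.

Isolate the radical: √(5v - 34) = v - 6.
Square both sides: 5v - 34 = (v - 6)².
Expand and rearrange: v² - 17v + 70 = 0.
Solving gives v = 10 or v = 7.
Check each candidate in the original equation:
  v = 10: √(16) = 4, while v - 6 = 4 — valid.
  v = 7: √(1) = 1, while v - 6 = 1 — valid.

v = 7 or v = 10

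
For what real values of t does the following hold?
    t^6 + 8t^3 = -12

t = -1.8171 or t = -1.2599

Let u = t^3. The equation becomes u^2 + 8u + 12 = 0.
Factor: (u + 6)(u + 2) = 0, so u = -6 or u = -2.
t^3 = -6 gives t = -(6)^(1/3) ~= -1.8171.
t^3 = -2 gives t = -(2)^(1/3) ~= -1.2599.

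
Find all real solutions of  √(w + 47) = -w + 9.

w = 2

Square both sides: w + 47 = (-w + 9)².
Expand and rearrange: w² - 19w + 34 = 0.
Solving gives w = 17 or w = 2.
Check each candidate in the original equation:
  w = 17: √(64) = 8, while -w + 9 = -8 — extraneous.
  w = 2: √(49) = 7, while -w + 9 = 7 — valid.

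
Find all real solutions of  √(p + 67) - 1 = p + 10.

p = -3

Isolate the radical: √(p + 67) = p + 11.
Square both sides: p + 67 = (p + 11)².
Expand and rearrange: p² + 21p + 54 = 0.
Solving gives p = -3 or p = -18.
Check each candidate in the original equation:
  p = -3: √(64) = 8, while p + 11 = 8 — valid.
  p = -18: √(49) = 7, while p + 11 = -7 — extraneous.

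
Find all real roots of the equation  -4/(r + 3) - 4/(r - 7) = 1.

r = -8.4031 or r = 4.4031

Multiply both sides by (r + 3)(r - 7):
-4(r - 7) - 4(r + 3) = (r + 3)(r - 7).
Expand and collect terms: r^2 + 4r - 37 = 0.
By the quadratic formula, r = (-4 +/- sqrt(164)) / 2, so r ~= 4.4031 or r ~= -8.4031.
Neither value makes a denominator zero (r != -3, r != 7), so both are valid.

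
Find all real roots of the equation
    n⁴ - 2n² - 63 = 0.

n = -3 or n = 3

Let u = n². The equation becomes u² - 2u - 63 = 0.
Factor: (u - 9)(u + 7) = 0, so u = 9 or u = -7.
n² = 9 gives n = ±3.
n² = -7 < 0 has no real solution.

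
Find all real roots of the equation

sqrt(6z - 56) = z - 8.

z = 10 or z = 12

Square both sides: 6z - 56 = (z - 8)^2.
Expand and rearrange: z^2 - 22z + 120 = 0.
Solving gives z = 12 or z = 10.
Check each candidate in the original equation:
  z = 12: sqrt(16) = 4, while z - 8 = 4 — valid.
  z = 10: sqrt(4) = 2, while z - 8 = 2 — valid.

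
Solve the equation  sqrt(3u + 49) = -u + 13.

u = 5

Square both sides: 3u + 49 = (-u + 13)^2.
Expand and rearrange: u^2 - 29u + 120 = 0.
Solving gives u = 24 or u = 5.
Check each candidate in the original equation:
  u = 24: sqrt(121) = 11, while -u + 13 = -11 — extraneous.
  u = 5: sqrt(64) = 8, while -u + 13 = 8 — valid.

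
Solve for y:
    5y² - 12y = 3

Rearrange to standard form: 5y² - 12y - 3 = 0.
Discriminant: (-12)² − 4·5·(-3) = 204.
Quadratic formula: y = (12 ± √204) / 10.
So y = 6/5 + √(51)/5 ≈ 2.6283 or y = 6/5 - √(51)/5 ≈ -0.2283.

y = -0.2283 or y = 2.6283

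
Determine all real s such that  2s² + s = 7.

s = -2.1375 or s = 1.6375

Rearrange to standard form: 2s² + s - 7 = 0.
Discriminant: (1)² − 4·2·(-7) = 57.
Quadratic formula: s = (-1 ± √57) / 4.
So s = -1/4 + √(57)/4 ≈ 1.6375 or s = -√(57)/4 - 1/4 ≈ -2.1375.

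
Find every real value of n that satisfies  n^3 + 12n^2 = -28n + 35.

Rearrange: n^3 + 12n^2 + 28n - 35 = 0.
Possible rational roots are divisors of -35. Testing n = -5 gives 0, so (n + 5) is a factor.
Divide: n^3 + 12n^2 + 28n - 35 = (n + 5)(n^2 + 7n - 7).
Apply the quadratic formula to n^2 + 7n - 7 = 0: n = (-7 +/- sqrt(77))/2, i.e. n ~= 0.8875 or n ~= -7.8875.

n = -7.8875 or n = -5 or n = 0.8875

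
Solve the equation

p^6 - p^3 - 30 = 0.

p = -1.71 or p = 1.8171

Let u = p^3. The equation becomes u^2 - u - 30 = 0.
Factor: (u + 5)(u - 6) = 0, so u = -5 or u = 6.
p^3 = -5 gives p = -(5)^(1/3) ~= -1.71.
p^3 = 6 gives p = (6)^(1/3) ~= 1.8171.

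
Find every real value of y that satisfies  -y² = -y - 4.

y = -1.5616 or y = 2.5616

Rearrange to standard form: -y² + y + 4 = 0.
Discriminant: (1)² − 4·(-1)·4 = 17.
Quadratic formula: y = (-1 ± √17) / (-2).
So y = 1/2 - √(17)/2 ≈ -1.5616 or y = 1/2 + √(17)/2 ≈ 2.5616.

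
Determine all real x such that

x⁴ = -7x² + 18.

x = -1.4142 or x = 1.4142

Let u = x². The equation becomes u² + 7u - 18 = 0.
Factor: (u + 9)(u - 2) = 0, so u = -9 or u = 2.
x² = -9 < 0 has no real solution.
x² = 2 gives x = ±√(2) ≈ ±1.4142.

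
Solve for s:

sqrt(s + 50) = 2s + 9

Square both sides: s + 50 = (2s + 9)^2.
Expand and rearrange: 4s^2 + 35s + 31 = 0.
Solving gives s = -1 or s = -7.75.
Check each candidate in the original equation:
  s = -1: sqrt(49) = 7, while 2s + 9 = 7 — valid.
  s = -7.75: sqrt(42.25) = 6.5, while 2s + 9 = -6.5 — extraneous.

s = -1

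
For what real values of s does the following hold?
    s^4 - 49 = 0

Let u = s^2. The equation becomes u^2 - 49 = 0.
Factor: (u - 7)(u + 7) = 0, so u = 7 or u = -7.
s^2 = 7 gives s = +/-sqrt(7) ~= +/-2.6458.
s^2 = -7 < 0 has no real solution.

s = -2.6458 or s = 2.6458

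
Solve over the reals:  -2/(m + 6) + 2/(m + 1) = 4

Multiply both sides by (m + 6)(m + 1):
-2(m + 1) + 2(m + 6) = 4(m + 6)(m + 1).
Expand and collect terms: 4m² + 28m + 14 = 0.
By the quadratic formula, m = (-28 ± √560) / 8, so m ≈ -0.542 or m ≈ -6.458.
Neither value makes a denominator zero (m ≠ -6, m ≠ -1), so both are valid.

m = -6.458 or m = -0.542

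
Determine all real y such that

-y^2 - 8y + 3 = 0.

Discriminant: (-8)^2 - 4*(-1)*3 = 76.
Quadratic formula: y = (8 +/- sqrt(76)) / (-2).
So y = -sqrt(19) - 4 ~= -8.3589 or y = -4 + sqrt(19) ~= 0.3589.

y = -8.3589 or y = 0.3589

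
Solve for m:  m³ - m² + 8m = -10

m = -1

Rearrange: m³ - m² + 8m + 10 = 0.
Possible rational roots are divisors of 10. Testing m = -1 gives 0, so (m + 1) is a factor.
Divide: m³ - m² + 8m + 10 = (m + 1)(m² - 2m + 10).
The quadratic m² - 2m + 10 has discriminant -36 < 0, so no further real roots.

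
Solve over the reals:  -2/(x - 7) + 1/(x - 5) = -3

x = 4.7427 or x = 7.5907

Multiply both sides by (x - 7)(x - 5):
-2(x - 5) + (x - 7) = -3(x - 7)(x - 5).
Expand and collect terms: -3x^2 + 37x - 108 = 0.
By the quadratic formula, x = (-37 +/- sqrt(73)) / -6, so x ~= 4.7427 or x ~= 7.5907.
Neither value makes a denominator zero (x != 7, x != 5), so both are valid.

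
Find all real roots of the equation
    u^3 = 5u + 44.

Rearrange: u^3 - 5u - 44 = 0.
Possible rational roots are divisors of -44. Testing u = 4 gives 0, so (u - 4) is a factor.
Divide: u^3 - 5u - 44 = (u - 4)(u^2 + 4u + 11).
The quadratic u^2 + 4u + 11 has discriminant -28 < 0, so no further real roots.

u = 4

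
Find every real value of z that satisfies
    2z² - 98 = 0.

z = -7 or z = 7

Factor: 2(z - 7)(z + 7) = 0.
So z = 7 or z = -7.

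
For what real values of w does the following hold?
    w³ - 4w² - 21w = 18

Rearrange: w³ - 4w² - 21w - 18 = 0.
Possible rational roots are divisors of -18. Testing w = -2 gives 0, so (w + 2) is a factor.
Divide: w³ - 4w² - 21w - 18 = (w + 2)(w² - 6w - 9).
Apply the quadratic formula to w² - 6w - 9 = 0: w = (6 ± √72)/2, i.e. w ≈ 7.2426 or w ≈ -1.2426.

w = -2 or w = -1.2426 or w = 7.2426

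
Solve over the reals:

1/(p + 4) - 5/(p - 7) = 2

p = -3.3406 or p = 4.3406

Multiply both sides by (p + 4)(p - 7):
(p - 7) - 5(p + 4) = 2(p + 4)(p - 7).
Expand and collect terms: 2p² - 2p - 29 = 0.
By the quadratic formula, p = (2 ± √236) / 4, so p ≈ 4.3406 or p ≈ -3.3406.
Neither value makes a denominator zero (p ≠ -4, p ≠ 7), so both are valid.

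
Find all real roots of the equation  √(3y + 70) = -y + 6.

y = -2

Square both sides: 3y + 70 = (-y + 6)².
Expand and rearrange: y² - 15y - 34 = 0.
Solving gives y = 17 or y = -2.
Check each candidate in the original equation:
  y = 17: √(121) = 11, while -y + 6 = -11 — extraneous.
  y = -2: √(64) = 8, while -y + 6 = 8 — valid.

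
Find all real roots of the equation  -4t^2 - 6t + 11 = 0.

Discriminant: (-6)^2 - 4*(-4)*11 = 212.
Quadratic formula: t = (6 +/- sqrt(212)) / (-8).
So t = -sqrt(53)/4 - 3/4 ~= -2.57 or t = -3/4 + sqrt(53)/4 ~= 1.07.

t = -2.57 or t = 1.07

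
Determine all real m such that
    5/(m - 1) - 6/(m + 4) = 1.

m = -7.831 or m = 3.831

Multiply both sides by (m - 1)(m + 4):
5(m + 4) - 6(m - 1) = (m - 1)(m + 4).
Expand and collect terms: m^2 + 4m - 30 = 0.
By the quadratic formula, m = (-4 +/- sqrt(136)) / 2, so m ~= 3.831 or m ~= -7.831.
Neither value makes a denominator zero (m != 1, m != -4), so both are valid.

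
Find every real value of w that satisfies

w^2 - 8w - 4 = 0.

Discriminant: (-8)^2 - 4*1*(-4) = 80.
Quadratic formula: w = (8 +/- sqrt(80)) / 2.
So w = 4 + 2*sqrt(5) ~= 8.4721 or w = 4 - 2*sqrt(5) ~= -0.4721.

w = -0.4721 or w = 8.4721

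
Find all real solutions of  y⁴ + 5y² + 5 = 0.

Let u = y². The equation becomes u² + 5u + 5 = 0.
By the quadratic formula, u = -5/2 + √(5)/2 or u = -5/2 - √(5)/2.
y² = -5/2 + √(5)/2 < 0 has no real solution.
y² = -5/2 - √(5)/2 < 0 has no real solution.

No real solutions.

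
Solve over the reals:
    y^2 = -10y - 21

Bring every term to one side: y^2 + 10y + 21 = 0.
Factor: (y + 3)(y + 7) = 0.
So y = -3 or y = -7.

y = -7 or y = -3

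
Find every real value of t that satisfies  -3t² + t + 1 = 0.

Discriminant: (1)² − 4·(-3)·1 = 13.
Quadratic formula: t = (-1 ± √13) / (-6).
So t = 1/6 - √(13)/6 ≈ -0.4343 or t = 1/6 + √(13)/6 ≈ 0.7676.

t = -0.4343 or t = 0.7676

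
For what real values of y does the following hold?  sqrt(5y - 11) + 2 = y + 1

y = 3 or y = 4

Isolate the radical: sqrt(5y - 11) = y - 1.
Square both sides: 5y - 11 = (y - 1)^2.
Expand and rearrange: y^2 - 7y + 12 = 0.
Solving gives y = 4 or y = 3.
Check each candidate in the original equation:
  y = 4: sqrt(9) = 3, while y - 1 = 3 — valid.
  y = 3: sqrt(4) = 2, while y - 1 = 2 — valid.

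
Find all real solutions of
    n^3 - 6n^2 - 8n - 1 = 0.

n = -1 or n = -0.1401 or n = 7.1401

Possible rational roots are divisors of -1. Testing n = -1 gives 0, so (n + 1) is a factor.
Divide: n^3 - 6n^2 - 8n - 1 = (n + 1)(n^2 - 7n - 1).
Apply the quadratic formula to n^2 - 7n - 1 = 0: n = (7 +/- sqrt(53))/2, i.e. n ~= 7.1401 or n ~= -0.1401.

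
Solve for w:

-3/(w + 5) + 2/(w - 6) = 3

Multiply both sides by (w + 5)(w - 6):
-3(w - 6) + 2(w + 5) = 3(w + 5)(w - 6).
Expand and collect terms: 3w² - 2w - 118 = 0.
By the quadratic formula, w = (2 ± √1420) / 6, so w ≈ 6.6138 or w ≈ -5.9471.
Neither value makes a denominator zero (w ≠ -5, w ≠ 6), so both are valid.

w = -5.9471 or w = 6.6138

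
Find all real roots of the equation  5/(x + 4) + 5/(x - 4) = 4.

Multiply both sides by (x + 4)(x - 4):
5(x - 4) + 5(x + 4) = 4(x + 4)(x - 4).
Expand and collect terms: 4x^2 - 10x - 64 = 0.
By the quadratic formula, x = (10 +/- sqrt(1124)) / 8, so x ~= 5.4408 or x ~= -2.9408.
Neither value makes a denominator zero (x != -4, x != 4), so both are valid.

x = -2.9408 or x = 5.4408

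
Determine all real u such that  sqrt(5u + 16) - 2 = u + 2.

Isolate the radical: sqrt(5u + 16) = u + 4.
Square both sides: 5u + 16 = (u + 4)^2.
Expand and rearrange: u^2 + 3u = 0.
Solving gives u = 0 or u = -3.
Check each candidate in the original equation:
  u = 0: sqrt(16) = 4, while u + 4 = 4 — valid.
  u = -3: sqrt(1) = 1, while u + 4 = 1 — valid.

u = -3 or u = 0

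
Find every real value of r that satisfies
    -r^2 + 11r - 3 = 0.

Discriminant: (11)^2 - 4*(-1)*(-3) = 109.
Quadratic formula: r = (-11 +/- sqrt(109)) / (-2).
So r = 11/2 - sqrt(109)/2 ~= 0.2798 or r = sqrt(109)/2 + 11/2 ~= 10.7202.

r = 0.2798 or r = 10.7202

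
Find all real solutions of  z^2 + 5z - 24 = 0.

z = -8 or z = 3

Factor: (z - 3)(z + 8) = 0.
So z = 3 or z = -8.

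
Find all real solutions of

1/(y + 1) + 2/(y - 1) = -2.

y = -1.7808 or y = 0.2808

Multiply both sides by (y + 1)(y - 1):
(y - 1) + 2(y + 1) = -2(y + 1)(y - 1).
Expand and collect terms: -2y^2 - 3y + 1 = 0.
By the quadratic formula, y = (3 +/- sqrt(17)) / -4, so y ~= -1.7808 or y ~= 0.2808.
Neither value makes a denominator zero (y != -1, y != 1), so both are valid.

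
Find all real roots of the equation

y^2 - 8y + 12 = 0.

y = 2 or y = 6

Factor: (y - 2)(y - 6) = 0.
So y = 2 or y = 6.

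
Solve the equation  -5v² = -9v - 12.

Rearrange to standard form: -5v² + 9v + 12 = 0.
Discriminant: (9)² − 4·(-5)·12 = 321.
Quadratic formula: v = (-9 ± √321) / (-10).
So v = 9/10 - √(321)/10 ≈ -0.8916 or v = 9/10 + √(321)/10 ≈ 2.6916.

v = -0.8916 or v = 2.6916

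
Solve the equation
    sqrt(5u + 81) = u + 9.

Square both sides: 5u + 81 = (u + 9)^2.
Expand and rearrange: u^2 + 13u = 0.
Solving gives u = 0 or u = -13.
Check each candidate in the original equation:
  u = 0: sqrt(81) = 9, while u + 9 = 9 — valid.
  u = -13: sqrt(16) = 4, while u + 9 = -4 — extraneous.

u = 0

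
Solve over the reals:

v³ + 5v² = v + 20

v = -4 or v = -2.7913 or v = 1.7913

Rearrange: v³ + 5v² - v - 20 = 0.
Possible rational roots are divisors of -20. Testing v = -4 gives 0, so (v + 4) is a factor.
Divide: v³ + 5v² - v - 20 = (v + 4)(v² + v - 5).
Apply the quadratic formula to v² + v - 5 = 0: v = (-1 ± √21)/2, i.e. v ≈ 1.7913 or v ≈ -2.7913.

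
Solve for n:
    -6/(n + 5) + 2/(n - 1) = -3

Multiply both sides by (n + 5)(n - 1):
-6(n - 1) + 2(n + 5) = -3(n + 5)(n - 1).
Expand and collect terms: -3n^2 - 8n - 1 = 0.
By the quadratic formula, n = (8 +/- sqrt(52)) / -6, so n ~= -2.5352 or n ~= -0.1315.
Neither value makes a denominator zero (n != -5, n != 1), so both are valid.

n = -2.5352 or n = -0.1315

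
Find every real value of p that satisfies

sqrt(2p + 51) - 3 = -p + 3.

Isolate the radical: sqrt(2p + 51) = -p + 6.
Square both sides: 2p + 51 = (-p + 6)^2.
Expand and rearrange: p^2 - 14p - 15 = 0.
Solving gives p = 15 or p = -1.
Check each candidate in the original equation:
  p = 15: sqrt(81) = 9, while -p + 6 = -9 — extraneous.
  p = -1: sqrt(49) = 7, while -p + 6 = 7 — valid.

p = -1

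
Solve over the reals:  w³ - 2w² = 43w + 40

w = -5 or w = -1 or w = 8

Rearrange: w³ - 2w² - 43w - 40 = 0.
Possible rational roots are divisors of -40. Testing w = -5 gives 0, so (w + 5) is a factor.
Divide: w³ - 2w² - 43w - 40 = (w + 5)(w² - 7w - 8).
Factor the quadratic: w = 8 or w = -1.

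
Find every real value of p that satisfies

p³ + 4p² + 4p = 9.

p = 1

Rearrange: p³ + 4p² + 4p - 9 = 0.
Possible rational roots are divisors of -9. Testing p = 1 gives 0, so (p - 1) is a factor.
Divide: p³ + 4p² + 4p - 9 = (p - 1)(p² + 5p + 9).
The quadratic p² + 5p + 9 has discriminant -11 < 0, so no further real roots.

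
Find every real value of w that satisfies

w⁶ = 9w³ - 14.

w = 1.2599 or w = 1.9129

Let u = w³. The equation becomes u² - 9u + 14 = 0.
Factor: (u - 2)(u - 7) = 0, so u = 2 or u = 7.
w³ = 2 gives w = ∛(2) ≈ 1.2599.
w³ = 7 gives w = ∛(7) ≈ 1.9129.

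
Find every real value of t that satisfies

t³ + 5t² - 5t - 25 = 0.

t = -5 or t = -2.2361 or t = 2.2361

Possible rational roots are divisors of -25. Testing t = -5 gives 0, so (t + 5) is a factor.
Divide: t³ + 5t² - 5t - 25 = (t + 5)(t² - 5).
Apply the quadratic formula to t² - 5 = 0: t = (0 ± √20)/2, i.e. t ≈ 2.2361 or t ≈ -2.2361.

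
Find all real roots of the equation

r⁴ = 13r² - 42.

r = -2.6458 or r = -2.4495 or r = 2.4495 or r = 2.6458

Let u = r². The equation becomes u² - 13u + 42 = 0.
Factor: (u - 7)(u - 6) = 0, so u = 7 or u = 6.
r² = 7 gives r = ±√(7) ≈ ±2.6458.
r² = 6 gives r = ±√(6) ≈ ±2.4495.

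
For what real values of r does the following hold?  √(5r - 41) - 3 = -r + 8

Isolate the radical: √(5r - 41) = -r + 11.
Square both sides: 5r - 41 = (-r + 11)².
Expand and rearrange: r² - 27r + 162 = 0.
Solving gives r = 18 or r = 9.
Check each candidate in the original equation:
  r = 18: √(49) = 7, while -r + 11 = -7 — extraneous.
  r = 9: √(4) = 2, while -r + 11 = 2 — valid.

r = 9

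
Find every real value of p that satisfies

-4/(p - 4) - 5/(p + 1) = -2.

Multiply both sides by (p - 4)(p + 1):
-4(p + 1) - 5(p - 4) = -2(p - 4)(p + 1).
Expand and collect terms: -2p² + 15p - 8 = 0.
By the quadratic formula, p = (-15 ± √161) / -4, so p ≈ 0.5779 or p ≈ 6.9221.
Neither value makes a denominator zero (p ≠ 4, p ≠ -1), so both are valid.

p = 0.5779 or p = 6.9221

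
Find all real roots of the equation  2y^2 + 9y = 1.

y = -4.6085 or y = 0.1085

Rearrange to standard form: 2y^2 + 9y - 1 = 0.
Discriminant: (9)^2 - 4*2*(-1) = 89.
Quadratic formula: y = (-9 +/- sqrt(89)) / 4.
So y = -9/4 + sqrt(89)/4 ~= 0.1085 or y = -sqrt(89)/4 - 9/4 ~= -4.6085.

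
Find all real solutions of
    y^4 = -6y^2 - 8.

Let u = y^2. The equation becomes u^2 + 6u + 8 = 0.
Factor: (u + 4)(u + 2) = 0, so u = -4 or u = -2.
y^2 = -4 < 0 has no real solution.
y^2 = -2 < 0 has no real solution.

No real solutions.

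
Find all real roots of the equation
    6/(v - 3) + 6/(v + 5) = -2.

v = -9 or v = 1

Multiply both sides by (v - 3)(v + 5):
6(v + 5) + 6(v - 3) = -2(v - 3)(v + 5).
Expand and collect terms: -2v^2 - 16v + 18 = 0.
Factor or apply the quadratic formula: v = -9 or v = 1.
Neither value makes a denominator zero (v != 3, v != -5), so both are valid.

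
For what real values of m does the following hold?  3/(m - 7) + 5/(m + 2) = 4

Multiply both sides by (m - 7)(m + 2):
3(m + 2) + 5(m - 7) = 4(m - 7)(m + 2).
Expand and collect terms: 4m^2 - 28m - 27 = 0.
By the quadratic formula, m = (28 +/- sqrt(1216)) / 8, so m ~= 7.8589 or m ~= -0.8589.
Neither value makes a denominator zero (m != 7, m != -2), so both are valid.

m = -0.8589 or m = 7.8589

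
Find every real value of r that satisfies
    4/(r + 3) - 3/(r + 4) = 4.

Multiply both sides by (r + 3)(r + 4):
4(r + 4) - 3(r + 3) = 4(r + 3)(r + 4).
Expand and collect terms: 4r² + 27r + 41 = 0.
By the quadratic formula, r = (-27 ± √73) / 8, so r ≈ -2.307 or r ≈ -4.443.
Neither value makes a denominator zero (r ≠ -3, r ≠ -4), so both are valid.

r = -4.443 or r = -2.307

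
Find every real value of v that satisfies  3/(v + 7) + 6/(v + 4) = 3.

v = -6.4495 or v = -1.5505

Multiply both sides by (v + 7)(v + 4):
3(v + 4) + 6(v + 7) = 3(v + 7)(v + 4).
Expand and collect terms: 3v² + 24v + 30 = 0.
By the quadratic formula, v = (-24 ± √216) / 6, so v ≈ -1.5505 or v ≈ -6.4495.
Neither value makes a denominator zero (v ≠ -7, v ≠ -4), so both are valid.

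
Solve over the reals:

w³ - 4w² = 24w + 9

Rearrange: w³ - 4w² - 24w - 9 = 0.
Possible rational roots are divisors of -9. Testing w = -3 gives 0, so (w + 3) is a factor.
Divide: w³ - 4w² - 24w - 9 = (w + 3)(w² - 7w - 3).
Apply the quadratic formula to w² - 7w - 3 = 0: w = (7 ± √61)/2, i.e. w ≈ 7.4051 or w ≈ -0.4051.

w = -3 or w = -0.4051 or w = 7.4051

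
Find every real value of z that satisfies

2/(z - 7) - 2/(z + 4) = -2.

Multiply both sides by (z - 7)(z + 4):
2(z + 4) - 2(z - 7) = -2(z - 7)(z + 4).
Expand and collect terms: -2z^2 + 6z + 34 = 0.
By the quadratic formula, z = (-6 +/- sqrt(308)) / -4, so z ~= -2.8875 or z ~= 5.8875.
Neither value makes a denominator zero (z != 7, z != -4), so both are valid.

z = -2.8875 or z = 5.8875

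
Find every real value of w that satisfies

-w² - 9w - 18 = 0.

w = -6 or w = -3

Factor: -1(w + 3)(w + 6) = 0.
So w = -3 or w = -6.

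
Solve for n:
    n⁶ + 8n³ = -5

Let u = n³. The equation becomes u² + 8u + 5 = 0.
By the quadratic formula, u = -4 + √(11) or u = -4 - √(11).
n³ = -4 + √(11) gives n = -∛(4 - √(11)) ≈ -0.8808.
n³ = -4 - √(11) gives n = -∛(√(11) + 4) ≈ -1.9413.

n = -1.9413 or n = -0.8808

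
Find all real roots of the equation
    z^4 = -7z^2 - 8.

No real solutions.

Let u = z^2. The equation becomes u^2 + 7u + 8 = 0.
By the quadratic formula, u = -7/2 + sqrt(17)/2 or u = -7/2 - sqrt(17)/2.
z^2 = -7/2 + sqrt(17)/2 < 0 has no real solution.
z^2 = -7/2 - sqrt(17)/2 < 0 has no real solution.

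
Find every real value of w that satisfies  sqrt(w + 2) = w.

Square both sides: w + 2 = (w)^2.
Expand and rearrange: w^2 - w - 2 = 0.
Solving gives w = 2 or w = -1.
Check each candidate in the original equation:
  w = 2: sqrt(4) = 2, while w = 2 — valid.
  w = -1: sqrt(1) = 1, while w = -1 — extraneous.

w = 2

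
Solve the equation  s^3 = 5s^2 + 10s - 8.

Rearrange: s^3 - 5s^2 - 10s + 8 = 0.
Possible rational roots are divisors of 8. Testing s = -2 gives 0, so (s + 2) is a factor.
Divide: s^3 - 5s^2 - 10s + 8 = (s + 2)(s^2 - 7s + 4).
Apply the quadratic formula to s^2 - 7s + 4 = 0: s = (7 +/- sqrt(33))/2, i.e. s ~= 6.3723 or s ~= 0.6277.

s = -2 or s = 0.6277 or s = 6.3723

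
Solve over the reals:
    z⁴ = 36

Let u = z². The equation becomes u² - 36 = 0.
Factor: (u + 6)(u - 6) = 0, so u = -6 or u = 6.
z² = -6 < 0 has no real solution.
z² = 6 gives z = ±√(6) ≈ ±2.4495.

z = -2.4495 or z = 2.4495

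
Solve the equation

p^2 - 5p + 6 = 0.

p = 2 or p = 3

Factor: (p - 3)(p - 2) = 0.
So p = 3 or p = 2.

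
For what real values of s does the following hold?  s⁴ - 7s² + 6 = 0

s = -2.4495 or s = -1 or s = 1 or s = 2.4495

Let u = s². The equation becomes u² - 7u + 6 = 0.
Factor: (u - 1)(u - 6) = 0, so u = 1 or u = 6.
s² = 1 gives s = ±1.
s² = 6 gives s = ±√(6) ≈ ±2.4495.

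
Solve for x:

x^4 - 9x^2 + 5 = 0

x = -2.8992 or x = -0.7713 or x = 0.7713 or x = 2.8992

Let u = x^2. The equation becomes u^2 - 9u + 5 = 0.
By the quadratic formula, u = sqrt(61)/2 + 9/2 or u = 9/2 - sqrt(61)/2.
x^2 = sqrt(61)/2 + 9/2 gives x = +/-sqrt(sqrt(61)/2 + 9/2) ~= +/-2.8992.
x^2 = 9/2 - sqrt(61)/2 gives x = +/-sqrt(9/2 - sqrt(61)/2) ~= +/-0.7713.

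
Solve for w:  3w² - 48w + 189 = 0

w = 7 or w = 9

Factor: 3(w - 7)(w - 9) = 0.
So w = 7 or w = 9.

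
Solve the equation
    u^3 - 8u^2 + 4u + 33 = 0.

Possible rational roots are divisors of 33. Testing u = 3 gives 0, so (u - 3) is a factor.
Divide: u^3 - 8u^2 + 4u + 33 = (u - 3)(u^2 - 5u - 11).
Apply the quadratic formula to u^2 - 5u - 11 = 0: u = (5 +/- sqrt(69))/2, i.e. u ~= 6.6533 or u ~= -1.6533.

u = -1.6533 or u = 3 or u = 6.6533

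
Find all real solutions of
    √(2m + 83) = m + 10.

Square both sides: 2m + 83 = (m + 10)².
Expand and rearrange: m² + 18m + 17 = 0.
Solving gives m = -1 or m = -17.
Check each candidate in the original equation:
  m = -1: √(81) = 9, while m + 10 = 9 — valid.
  m = -17: √(49) = 7, while m + 10 = -7 — extraneous.

m = -1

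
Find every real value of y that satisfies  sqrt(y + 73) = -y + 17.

y = 8

Square both sides: y + 73 = (-y + 17)^2.
Expand and rearrange: y^2 - 35y + 216 = 0.
Solving gives y = 27 or y = 8.
Check each candidate in the original equation:
  y = 27: sqrt(100) = 10, while -y + 17 = -10 — extraneous.
  y = 8: sqrt(81) = 9, while -y + 17 = 9 — valid.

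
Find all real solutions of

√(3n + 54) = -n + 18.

Square both sides: 3n + 54 = (-n + 18)².
Expand and rearrange: n² - 39n + 270 = 0.
Solving gives n = 30 or n = 9.
Check each candidate in the original equation:
  n = 30: √(144) = 12, while -n + 18 = -12 — extraneous.
  n = 9: √(81) = 9, while -n + 18 = 9 — valid.

n = 9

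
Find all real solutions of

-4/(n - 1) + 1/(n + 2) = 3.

n = -1

Multiply both sides by (n - 1)(n + 2):
-4(n + 2) + (n - 1) = 3(n - 1)(n + 2).
Expand and collect terms: 3n² + 6n + 3 = 0.
This has the repeated root n = -1.
Neither value makes a denominator zero (n ≠ 1, n ≠ -2), so both are valid.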